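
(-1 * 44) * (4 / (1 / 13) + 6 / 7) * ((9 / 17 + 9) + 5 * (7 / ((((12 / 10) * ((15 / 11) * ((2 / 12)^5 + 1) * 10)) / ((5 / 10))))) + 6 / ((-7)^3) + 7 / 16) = -211290608815 / 8245034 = -25626.41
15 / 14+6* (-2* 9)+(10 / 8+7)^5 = 273181287 / 7168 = 38111.23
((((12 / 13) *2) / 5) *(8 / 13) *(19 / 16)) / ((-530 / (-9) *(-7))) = -1026 / 1567475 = -0.00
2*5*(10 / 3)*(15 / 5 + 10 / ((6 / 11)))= 6400 / 9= 711.11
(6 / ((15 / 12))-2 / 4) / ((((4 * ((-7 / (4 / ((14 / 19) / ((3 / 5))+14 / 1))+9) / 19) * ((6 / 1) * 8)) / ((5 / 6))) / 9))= -46569 / 257536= -0.18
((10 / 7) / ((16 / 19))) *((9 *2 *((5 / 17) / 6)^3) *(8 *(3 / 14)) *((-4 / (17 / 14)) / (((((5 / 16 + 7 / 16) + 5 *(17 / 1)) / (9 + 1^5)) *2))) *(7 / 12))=-59375 / 85943109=-0.00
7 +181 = 188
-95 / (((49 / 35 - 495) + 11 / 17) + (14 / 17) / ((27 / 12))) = 0.19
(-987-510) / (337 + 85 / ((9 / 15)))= -4491 / 1436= -3.13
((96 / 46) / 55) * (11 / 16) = 3 / 115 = 0.03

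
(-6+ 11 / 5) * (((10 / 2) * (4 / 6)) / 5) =-38 / 15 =-2.53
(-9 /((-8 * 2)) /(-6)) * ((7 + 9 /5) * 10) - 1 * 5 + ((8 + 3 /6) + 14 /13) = -191 /52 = -3.67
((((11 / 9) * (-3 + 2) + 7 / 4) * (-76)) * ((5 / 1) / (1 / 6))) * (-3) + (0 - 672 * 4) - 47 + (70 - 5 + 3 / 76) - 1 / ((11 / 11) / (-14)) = 72507 / 76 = 954.04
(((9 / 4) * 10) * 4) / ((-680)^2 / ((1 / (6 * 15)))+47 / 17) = 1530 / 707472047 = 0.00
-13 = -13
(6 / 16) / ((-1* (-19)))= 3 / 152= 0.02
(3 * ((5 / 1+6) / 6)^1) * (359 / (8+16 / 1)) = 3949 / 48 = 82.27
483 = 483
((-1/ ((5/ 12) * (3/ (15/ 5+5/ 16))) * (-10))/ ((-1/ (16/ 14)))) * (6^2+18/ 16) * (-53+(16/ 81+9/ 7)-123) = 57688433/ 294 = 196219.16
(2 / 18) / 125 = 1 / 1125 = 0.00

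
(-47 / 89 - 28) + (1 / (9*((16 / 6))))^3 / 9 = -315892135 / 11073024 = -28.53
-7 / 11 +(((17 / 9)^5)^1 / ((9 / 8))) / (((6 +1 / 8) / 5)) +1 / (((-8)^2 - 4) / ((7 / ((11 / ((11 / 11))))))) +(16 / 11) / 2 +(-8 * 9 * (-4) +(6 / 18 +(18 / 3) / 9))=1756201426621 / 5728933980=306.55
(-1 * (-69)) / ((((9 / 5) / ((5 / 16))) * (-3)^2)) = 575 / 432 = 1.33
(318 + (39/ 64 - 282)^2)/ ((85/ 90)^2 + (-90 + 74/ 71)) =-1872678628359/ 2074485760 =-902.72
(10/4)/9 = 5/18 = 0.28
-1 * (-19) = 19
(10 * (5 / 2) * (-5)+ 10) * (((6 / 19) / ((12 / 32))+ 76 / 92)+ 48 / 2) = -56085 / 19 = -2951.84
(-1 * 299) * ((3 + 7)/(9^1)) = -2990/9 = -332.22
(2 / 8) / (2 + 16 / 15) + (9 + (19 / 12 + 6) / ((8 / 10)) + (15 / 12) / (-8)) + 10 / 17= 712909 / 37536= 18.99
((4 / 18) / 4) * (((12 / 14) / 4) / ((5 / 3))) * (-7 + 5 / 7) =-11 / 245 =-0.04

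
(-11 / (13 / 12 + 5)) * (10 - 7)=-5.42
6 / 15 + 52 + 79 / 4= 1443 / 20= 72.15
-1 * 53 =-53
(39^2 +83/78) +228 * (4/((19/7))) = 144929/78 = 1858.06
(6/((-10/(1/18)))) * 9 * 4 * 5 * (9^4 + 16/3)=-39398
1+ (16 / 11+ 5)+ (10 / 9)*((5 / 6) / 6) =13559 / 1782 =7.61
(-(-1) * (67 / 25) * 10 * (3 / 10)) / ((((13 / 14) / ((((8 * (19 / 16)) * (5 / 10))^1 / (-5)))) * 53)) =-26733 / 172250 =-0.16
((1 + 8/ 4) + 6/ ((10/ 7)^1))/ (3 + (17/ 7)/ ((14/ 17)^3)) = 691488/ 705725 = 0.98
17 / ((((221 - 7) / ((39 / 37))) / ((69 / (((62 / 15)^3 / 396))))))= 15285216375 / 471770276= 32.40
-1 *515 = -515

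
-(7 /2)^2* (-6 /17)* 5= 735 /34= 21.62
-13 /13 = -1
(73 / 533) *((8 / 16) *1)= 73 / 1066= 0.07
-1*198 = -198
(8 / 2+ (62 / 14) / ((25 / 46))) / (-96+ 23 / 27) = -57402 / 449575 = -0.13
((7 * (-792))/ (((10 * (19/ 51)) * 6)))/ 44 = -1071/ 190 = -5.64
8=8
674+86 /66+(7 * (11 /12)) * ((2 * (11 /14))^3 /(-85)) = 371107049 /549780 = 675.01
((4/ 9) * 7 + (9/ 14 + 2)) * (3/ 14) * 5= 6.16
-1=-1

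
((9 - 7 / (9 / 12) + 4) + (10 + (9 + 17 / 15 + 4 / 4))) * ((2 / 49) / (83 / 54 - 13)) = -13392 / 151655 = -0.09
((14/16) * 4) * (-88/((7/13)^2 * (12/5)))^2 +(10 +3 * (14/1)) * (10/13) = 172917530/3087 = 56014.75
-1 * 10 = -10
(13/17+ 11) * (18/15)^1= 240/17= 14.12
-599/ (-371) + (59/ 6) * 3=23087/ 742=31.11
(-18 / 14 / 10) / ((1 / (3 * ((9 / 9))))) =-0.39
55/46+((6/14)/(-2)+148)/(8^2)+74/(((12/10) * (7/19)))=1509263/8832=170.89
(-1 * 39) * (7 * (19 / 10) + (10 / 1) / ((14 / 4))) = -44109 / 70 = -630.13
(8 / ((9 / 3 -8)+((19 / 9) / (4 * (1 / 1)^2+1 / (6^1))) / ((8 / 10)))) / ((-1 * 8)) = 30 / 131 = 0.23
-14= -14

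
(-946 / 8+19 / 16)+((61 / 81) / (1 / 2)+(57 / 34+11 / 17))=-2494745 / 22032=-113.23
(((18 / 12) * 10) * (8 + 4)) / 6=30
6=6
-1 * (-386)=386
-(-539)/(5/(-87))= -46893/5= -9378.60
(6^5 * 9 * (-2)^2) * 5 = 1399680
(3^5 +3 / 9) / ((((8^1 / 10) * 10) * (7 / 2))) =365 / 42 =8.69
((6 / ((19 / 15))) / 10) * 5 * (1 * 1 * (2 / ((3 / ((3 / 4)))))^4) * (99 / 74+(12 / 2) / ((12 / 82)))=140985 / 22496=6.27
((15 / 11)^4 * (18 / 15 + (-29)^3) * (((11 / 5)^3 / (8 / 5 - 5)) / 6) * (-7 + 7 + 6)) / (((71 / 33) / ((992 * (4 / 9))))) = 65320283520 / 1207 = 54117881.96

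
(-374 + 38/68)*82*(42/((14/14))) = -21864234/17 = -1286131.41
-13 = -13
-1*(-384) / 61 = 384 / 61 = 6.30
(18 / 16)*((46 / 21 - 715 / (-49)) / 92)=7401 / 36064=0.21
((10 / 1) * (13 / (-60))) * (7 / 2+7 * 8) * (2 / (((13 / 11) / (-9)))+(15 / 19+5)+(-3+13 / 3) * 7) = 2380 / 171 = 13.92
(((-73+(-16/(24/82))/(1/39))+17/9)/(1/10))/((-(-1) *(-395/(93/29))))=1229336/6873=178.86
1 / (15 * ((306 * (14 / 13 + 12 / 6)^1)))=13 / 183600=0.00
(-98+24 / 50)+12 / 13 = -31394 / 325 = -96.60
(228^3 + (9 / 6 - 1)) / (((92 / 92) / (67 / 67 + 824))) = 9778190812.50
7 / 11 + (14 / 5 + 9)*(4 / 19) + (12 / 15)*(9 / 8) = 8403 / 2090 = 4.02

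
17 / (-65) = -17 / 65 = -0.26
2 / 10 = 0.20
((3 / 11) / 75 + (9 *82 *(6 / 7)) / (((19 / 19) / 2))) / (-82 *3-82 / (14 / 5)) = -4.60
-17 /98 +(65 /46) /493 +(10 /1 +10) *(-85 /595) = -1682249 /555611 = -3.03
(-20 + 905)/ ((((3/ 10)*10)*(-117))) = -295/ 117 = -2.52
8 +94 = 102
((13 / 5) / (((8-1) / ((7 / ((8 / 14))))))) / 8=91 / 160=0.57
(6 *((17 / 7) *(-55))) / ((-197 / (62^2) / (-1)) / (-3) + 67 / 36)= -434.61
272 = 272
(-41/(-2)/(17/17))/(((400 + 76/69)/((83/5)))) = 234807/276760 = 0.85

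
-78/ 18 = -13/ 3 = -4.33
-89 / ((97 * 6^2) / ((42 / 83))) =-623 / 48306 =-0.01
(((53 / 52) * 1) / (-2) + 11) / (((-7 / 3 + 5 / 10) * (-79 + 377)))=-3273 / 170456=-0.02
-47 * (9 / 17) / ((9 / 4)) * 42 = -7896 / 17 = -464.47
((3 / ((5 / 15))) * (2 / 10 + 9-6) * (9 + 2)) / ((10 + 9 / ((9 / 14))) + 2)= 792 / 65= 12.18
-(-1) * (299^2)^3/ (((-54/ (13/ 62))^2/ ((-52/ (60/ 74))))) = -690918384520.70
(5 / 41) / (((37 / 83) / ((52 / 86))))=0.17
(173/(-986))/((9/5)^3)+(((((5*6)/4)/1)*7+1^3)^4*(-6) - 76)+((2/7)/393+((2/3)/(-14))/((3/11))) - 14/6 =-49154928.91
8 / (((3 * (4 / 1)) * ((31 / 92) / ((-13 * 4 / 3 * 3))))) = -9568 / 93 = -102.88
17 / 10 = 1.70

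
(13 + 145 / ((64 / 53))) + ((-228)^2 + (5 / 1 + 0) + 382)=3360261 / 64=52504.08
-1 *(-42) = 42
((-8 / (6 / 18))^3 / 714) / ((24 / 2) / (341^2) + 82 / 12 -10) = 1607468544 / 262902773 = 6.11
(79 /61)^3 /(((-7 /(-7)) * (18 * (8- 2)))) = 493039 /24513948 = 0.02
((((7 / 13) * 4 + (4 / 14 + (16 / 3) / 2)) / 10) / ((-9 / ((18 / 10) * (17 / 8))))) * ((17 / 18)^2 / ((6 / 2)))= -3424361 / 53071200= -0.06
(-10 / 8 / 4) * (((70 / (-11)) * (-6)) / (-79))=525 / 3476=0.15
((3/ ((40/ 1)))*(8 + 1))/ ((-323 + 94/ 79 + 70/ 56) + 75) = -2133/ 775970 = -0.00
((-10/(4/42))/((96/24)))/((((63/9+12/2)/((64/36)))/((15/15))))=-140/39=-3.59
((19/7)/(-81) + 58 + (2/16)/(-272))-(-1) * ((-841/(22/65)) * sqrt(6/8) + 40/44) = 799036195/13571712-54665 * sqrt(3)/44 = -2093.00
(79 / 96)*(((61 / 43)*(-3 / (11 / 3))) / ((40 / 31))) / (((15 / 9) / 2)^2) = -4033503 / 3784000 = -1.07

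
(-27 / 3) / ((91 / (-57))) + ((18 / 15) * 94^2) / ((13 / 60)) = 4453857 / 91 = 48943.48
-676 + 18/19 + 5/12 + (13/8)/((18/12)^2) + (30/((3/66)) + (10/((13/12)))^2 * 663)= 502205879/8892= 56478.39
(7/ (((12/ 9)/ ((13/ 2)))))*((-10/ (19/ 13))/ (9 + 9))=-5915/ 456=-12.97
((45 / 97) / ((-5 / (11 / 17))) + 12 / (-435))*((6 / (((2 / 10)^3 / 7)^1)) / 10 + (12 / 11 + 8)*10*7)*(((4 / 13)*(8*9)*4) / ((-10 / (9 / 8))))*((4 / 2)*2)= 27749850912 / 6838403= 4057.94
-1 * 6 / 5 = -6 / 5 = -1.20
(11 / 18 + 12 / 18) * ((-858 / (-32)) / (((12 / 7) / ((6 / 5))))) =23023 / 960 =23.98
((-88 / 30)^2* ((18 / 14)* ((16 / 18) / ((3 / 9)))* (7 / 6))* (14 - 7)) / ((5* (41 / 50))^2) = 216832 / 15129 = 14.33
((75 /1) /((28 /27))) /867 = 675 /8092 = 0.08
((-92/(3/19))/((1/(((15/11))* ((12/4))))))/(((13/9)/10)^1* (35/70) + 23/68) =-10029150/1727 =-5807.27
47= 47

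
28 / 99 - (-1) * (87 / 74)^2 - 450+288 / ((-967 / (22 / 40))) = -1175591298943 / 2621169540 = -448.50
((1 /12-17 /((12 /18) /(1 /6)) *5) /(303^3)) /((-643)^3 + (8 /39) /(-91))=150241 /52492444689385122354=0.00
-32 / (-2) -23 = -7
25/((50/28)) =14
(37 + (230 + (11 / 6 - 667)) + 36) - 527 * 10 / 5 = -8497 / 6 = -1416.17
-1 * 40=-40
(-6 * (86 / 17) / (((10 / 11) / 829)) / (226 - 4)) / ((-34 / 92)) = 18037382 / 53465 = 337.37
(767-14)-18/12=1503/2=751.50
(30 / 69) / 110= 1 / 253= 0.00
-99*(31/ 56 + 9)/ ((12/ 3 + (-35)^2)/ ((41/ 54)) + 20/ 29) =-62975385/ 107824304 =-0.58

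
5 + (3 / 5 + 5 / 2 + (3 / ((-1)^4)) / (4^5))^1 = 8.10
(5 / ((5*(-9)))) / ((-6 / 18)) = 0.33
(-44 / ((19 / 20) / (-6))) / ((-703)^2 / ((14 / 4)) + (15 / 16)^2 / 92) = 870481920 / 442305223909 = 0.00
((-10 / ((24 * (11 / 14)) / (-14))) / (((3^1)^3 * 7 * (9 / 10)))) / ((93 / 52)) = 18200 / 745767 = 0.02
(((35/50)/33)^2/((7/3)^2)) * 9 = 9/12100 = 0.00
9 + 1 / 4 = 37 / 4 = 9.25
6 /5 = 1.20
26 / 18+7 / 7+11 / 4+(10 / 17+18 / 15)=21367 / 3060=6.98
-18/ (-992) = 9/ 496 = 0.02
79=79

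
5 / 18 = 0.28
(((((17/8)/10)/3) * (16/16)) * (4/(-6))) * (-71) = 1207/360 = 3.35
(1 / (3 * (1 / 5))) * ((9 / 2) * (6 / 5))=9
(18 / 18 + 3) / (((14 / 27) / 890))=48060 / 7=6865.71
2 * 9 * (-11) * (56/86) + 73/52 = -285149/2236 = -127.53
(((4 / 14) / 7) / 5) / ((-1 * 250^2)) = -1 / 7656250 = -0.00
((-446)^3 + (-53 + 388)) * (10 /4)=-443581005 /2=-221790502.50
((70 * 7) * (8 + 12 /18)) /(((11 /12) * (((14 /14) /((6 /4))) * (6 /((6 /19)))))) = 365.74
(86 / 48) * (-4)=-43 / 6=-7.17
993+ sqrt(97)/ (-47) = 993 -sqrt(97)/ 47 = 992.79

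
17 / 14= 1.21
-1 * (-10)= 10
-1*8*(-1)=8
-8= -8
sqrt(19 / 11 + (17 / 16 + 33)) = sqrt(69289) / 44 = 5.98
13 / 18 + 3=67 / 18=3.72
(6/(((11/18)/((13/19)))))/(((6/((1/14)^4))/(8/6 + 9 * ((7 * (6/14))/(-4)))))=-0.00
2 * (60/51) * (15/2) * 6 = 1800/17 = 105.88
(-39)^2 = 1521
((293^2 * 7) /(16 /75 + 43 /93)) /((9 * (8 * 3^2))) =465730825 /339336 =1372.48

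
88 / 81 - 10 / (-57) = 1942 / 1539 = 1.26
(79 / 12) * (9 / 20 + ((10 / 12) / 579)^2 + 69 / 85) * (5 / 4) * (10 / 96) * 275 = 70300341687125 / 236352950784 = 297.44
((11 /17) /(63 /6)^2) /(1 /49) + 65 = 9989 /153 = 65.29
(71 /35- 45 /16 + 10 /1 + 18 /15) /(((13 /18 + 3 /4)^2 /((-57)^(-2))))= 2763 /1867985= 0.00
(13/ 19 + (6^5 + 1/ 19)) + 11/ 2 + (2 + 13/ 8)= 1183451/ 152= 7785.86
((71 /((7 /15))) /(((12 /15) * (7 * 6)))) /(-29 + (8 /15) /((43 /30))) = -76325 /482552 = -0.16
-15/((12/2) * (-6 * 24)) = 5/288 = 0.02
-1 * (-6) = 6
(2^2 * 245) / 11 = 980 / 11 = 89.09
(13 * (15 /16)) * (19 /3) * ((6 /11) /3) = 1235 /88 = 14.03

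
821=821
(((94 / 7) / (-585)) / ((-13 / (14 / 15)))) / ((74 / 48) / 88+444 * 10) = 132352 / 356572478925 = 0.00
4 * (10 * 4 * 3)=480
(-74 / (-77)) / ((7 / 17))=1258 / 539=2.33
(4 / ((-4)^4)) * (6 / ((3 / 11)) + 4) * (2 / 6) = 13 / 96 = 0.14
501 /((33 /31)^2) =160487 /363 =442.11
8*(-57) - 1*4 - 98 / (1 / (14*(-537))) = 736304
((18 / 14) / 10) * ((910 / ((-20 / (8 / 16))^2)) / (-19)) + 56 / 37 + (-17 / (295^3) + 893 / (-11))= -1012279847526509 / 12705566456000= -79.67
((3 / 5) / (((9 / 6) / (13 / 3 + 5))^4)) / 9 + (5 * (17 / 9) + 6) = 11354461 / 98415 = 115.37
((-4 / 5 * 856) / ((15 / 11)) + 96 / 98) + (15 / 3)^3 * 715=326611189 / 3675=88873.79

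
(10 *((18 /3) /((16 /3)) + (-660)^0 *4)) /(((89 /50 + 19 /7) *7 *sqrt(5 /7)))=1025 *sqrt(35) /3146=1.93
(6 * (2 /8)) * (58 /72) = 29 /24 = 1.21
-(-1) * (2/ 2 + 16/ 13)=29/ 13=2.23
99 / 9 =11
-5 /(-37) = 5 /37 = 0.14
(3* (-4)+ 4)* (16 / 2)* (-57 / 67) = 3648 / 67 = 54.45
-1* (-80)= 80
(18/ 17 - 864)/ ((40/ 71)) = -104157/ 68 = -1531.72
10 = 10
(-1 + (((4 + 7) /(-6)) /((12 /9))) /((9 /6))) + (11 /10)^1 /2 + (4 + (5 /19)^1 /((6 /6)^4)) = 1651 /570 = 2.90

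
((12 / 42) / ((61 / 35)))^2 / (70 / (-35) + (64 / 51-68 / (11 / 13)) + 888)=28050 / 842185093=0.00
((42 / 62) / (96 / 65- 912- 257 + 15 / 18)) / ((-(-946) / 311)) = -0.00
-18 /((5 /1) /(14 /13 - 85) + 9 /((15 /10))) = -19638 /6481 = -3.03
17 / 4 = 4.25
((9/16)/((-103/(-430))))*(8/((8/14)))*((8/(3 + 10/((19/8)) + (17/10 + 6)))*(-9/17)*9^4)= -303931107900/4960583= -61269.23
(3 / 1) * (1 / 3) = 1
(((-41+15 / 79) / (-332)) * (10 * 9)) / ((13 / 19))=16.17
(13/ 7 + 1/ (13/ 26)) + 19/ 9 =376/ 63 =5.97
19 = 19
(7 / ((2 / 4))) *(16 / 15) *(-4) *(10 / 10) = -59.73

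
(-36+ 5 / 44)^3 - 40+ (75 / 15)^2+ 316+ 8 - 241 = -3931035027 / 85184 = -46147.57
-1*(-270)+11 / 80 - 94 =14091 / 80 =176.14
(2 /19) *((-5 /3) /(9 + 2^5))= -0.00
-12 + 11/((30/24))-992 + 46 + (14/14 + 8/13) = -61593/65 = -947.58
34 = 34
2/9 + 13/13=11/9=1.22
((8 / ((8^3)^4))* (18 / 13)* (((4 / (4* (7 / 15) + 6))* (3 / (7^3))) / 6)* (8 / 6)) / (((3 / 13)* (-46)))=-15 / 999548411445248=-0.00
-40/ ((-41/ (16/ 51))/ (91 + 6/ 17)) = 993920/ 35547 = 27.96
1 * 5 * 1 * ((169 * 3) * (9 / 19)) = 22815 / 19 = 1200.79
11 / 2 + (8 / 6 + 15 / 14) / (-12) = 2671 / 504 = 5.30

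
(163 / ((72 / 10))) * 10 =4075 / 18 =226.39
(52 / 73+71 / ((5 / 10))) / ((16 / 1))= 5209 / 584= 8.92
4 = 4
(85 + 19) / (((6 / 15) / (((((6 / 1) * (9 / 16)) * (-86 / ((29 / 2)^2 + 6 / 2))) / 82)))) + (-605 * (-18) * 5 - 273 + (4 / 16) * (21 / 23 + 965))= 54414.16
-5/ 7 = -0.71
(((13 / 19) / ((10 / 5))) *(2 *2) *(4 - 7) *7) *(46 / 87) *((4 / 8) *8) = -33488 / 551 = -60.78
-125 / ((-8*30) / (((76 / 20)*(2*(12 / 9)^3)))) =9.38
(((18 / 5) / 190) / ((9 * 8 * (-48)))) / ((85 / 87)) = -29 / 5168000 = -0.00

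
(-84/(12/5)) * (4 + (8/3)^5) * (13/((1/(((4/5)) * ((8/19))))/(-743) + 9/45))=-1825010096000/5662143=-322317.91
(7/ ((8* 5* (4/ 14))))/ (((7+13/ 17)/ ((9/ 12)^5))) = 67473/ 3604480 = 0.02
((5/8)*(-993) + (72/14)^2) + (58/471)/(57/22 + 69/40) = -594.15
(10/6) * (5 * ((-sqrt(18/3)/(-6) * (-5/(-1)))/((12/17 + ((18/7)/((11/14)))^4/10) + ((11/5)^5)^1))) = 97225390625 * sqrt(6)/892027948446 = 0.27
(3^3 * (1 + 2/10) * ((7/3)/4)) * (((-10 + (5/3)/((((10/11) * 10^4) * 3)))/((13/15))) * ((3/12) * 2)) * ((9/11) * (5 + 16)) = -21432469023/11440000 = -1873.47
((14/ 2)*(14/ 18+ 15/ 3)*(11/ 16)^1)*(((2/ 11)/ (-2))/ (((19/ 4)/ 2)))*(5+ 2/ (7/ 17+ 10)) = -167258/ 30267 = -5.53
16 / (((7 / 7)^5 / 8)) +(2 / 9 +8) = 1226 / 9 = 136.22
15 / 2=7.50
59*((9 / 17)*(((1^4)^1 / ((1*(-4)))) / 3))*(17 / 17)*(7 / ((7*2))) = -1.30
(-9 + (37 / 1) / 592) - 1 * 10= -303 / 16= -18.94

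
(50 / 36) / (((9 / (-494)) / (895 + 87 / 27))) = -49918700 / 729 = -68475.58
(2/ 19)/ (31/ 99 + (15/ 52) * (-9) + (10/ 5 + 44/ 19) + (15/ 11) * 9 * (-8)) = -10296/ 9404531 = -0.00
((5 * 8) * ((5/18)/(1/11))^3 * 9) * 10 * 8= 66550000/81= 821604.94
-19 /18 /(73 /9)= -19 /146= -0.13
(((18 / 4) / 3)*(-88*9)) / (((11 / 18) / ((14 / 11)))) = -2474.18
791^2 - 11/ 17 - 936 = 10620654/ 17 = 624744.35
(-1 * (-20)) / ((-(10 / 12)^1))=-24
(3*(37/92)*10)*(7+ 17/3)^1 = 3515/23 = 152.83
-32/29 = -1.10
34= 34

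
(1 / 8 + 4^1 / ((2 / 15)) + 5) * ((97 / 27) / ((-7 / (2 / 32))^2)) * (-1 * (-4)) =27257 / 677376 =0.04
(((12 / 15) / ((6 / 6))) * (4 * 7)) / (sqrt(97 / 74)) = 19.56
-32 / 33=-0.97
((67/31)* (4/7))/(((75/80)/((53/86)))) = 113632/139965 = 0.81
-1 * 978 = -978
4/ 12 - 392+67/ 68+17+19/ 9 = -227401/ 612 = -371.57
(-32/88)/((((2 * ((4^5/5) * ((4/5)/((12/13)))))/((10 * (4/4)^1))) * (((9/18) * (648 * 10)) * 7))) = -25/55351296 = -0.00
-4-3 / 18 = -25 / 6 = -4.17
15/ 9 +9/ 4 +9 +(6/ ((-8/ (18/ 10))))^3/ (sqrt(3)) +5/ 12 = 40/ 3 - 6561* sqrt(3)/ 8000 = 11.91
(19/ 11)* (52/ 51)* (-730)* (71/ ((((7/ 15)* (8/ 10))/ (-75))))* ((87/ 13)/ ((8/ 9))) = 722882728125/ 5236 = 138060108.50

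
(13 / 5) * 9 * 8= 936 / 5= 187.20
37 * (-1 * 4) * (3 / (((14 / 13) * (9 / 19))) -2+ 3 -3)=-12062 / 21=-574.38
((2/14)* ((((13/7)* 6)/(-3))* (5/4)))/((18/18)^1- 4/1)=65/294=0.22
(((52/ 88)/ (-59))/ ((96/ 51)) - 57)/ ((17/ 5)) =-11838865/ 706112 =-16.77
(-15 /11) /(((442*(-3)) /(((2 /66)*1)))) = 5 /160446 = 0.00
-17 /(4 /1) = -4.25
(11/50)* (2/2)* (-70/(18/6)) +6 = 13/15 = 0.87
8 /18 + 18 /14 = 1.73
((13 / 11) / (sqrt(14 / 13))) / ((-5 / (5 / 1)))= -13*sqrt(182) / 154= -1.14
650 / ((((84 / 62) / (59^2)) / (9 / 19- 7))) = -4348813300 / 399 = -10899281.45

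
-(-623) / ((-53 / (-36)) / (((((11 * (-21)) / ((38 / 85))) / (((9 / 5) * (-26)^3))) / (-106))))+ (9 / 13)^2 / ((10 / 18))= 3740560611 / 4690243480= 0.80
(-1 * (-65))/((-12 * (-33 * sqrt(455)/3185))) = 455 * sqrt(455)/396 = 24.51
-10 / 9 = -1.11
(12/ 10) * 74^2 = 32856/ 5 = 6571.20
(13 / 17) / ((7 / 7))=13 / 17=0.76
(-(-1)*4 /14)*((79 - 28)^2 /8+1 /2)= 2605 /28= 93.04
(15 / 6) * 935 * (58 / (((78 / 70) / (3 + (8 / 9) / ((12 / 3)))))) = 137608625 / 351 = 392047.36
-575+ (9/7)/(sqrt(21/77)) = -575+ 3 *sqrt(33)/7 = -572.54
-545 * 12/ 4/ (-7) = 1635/ 7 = 233.57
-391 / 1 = -391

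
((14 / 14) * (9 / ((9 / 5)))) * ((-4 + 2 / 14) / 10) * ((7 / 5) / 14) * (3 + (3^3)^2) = -4941 / 35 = -141.17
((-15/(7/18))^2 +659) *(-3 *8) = -2524584/49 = -51522.12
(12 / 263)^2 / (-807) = -48 / 18606461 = -0.00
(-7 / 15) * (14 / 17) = -98 / 255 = -0.38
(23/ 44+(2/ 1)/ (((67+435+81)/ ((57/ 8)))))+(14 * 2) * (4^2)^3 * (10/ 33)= 60785597/ 1749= 34754.49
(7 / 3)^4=29.64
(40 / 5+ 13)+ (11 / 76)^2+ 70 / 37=4896749 / 213712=22.91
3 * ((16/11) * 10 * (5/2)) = 1200/11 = 109.09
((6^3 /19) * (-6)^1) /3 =-432 /19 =-22.74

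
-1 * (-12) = 12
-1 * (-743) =743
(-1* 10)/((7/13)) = -130/7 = -18.57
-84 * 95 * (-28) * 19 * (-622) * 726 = -1917085705920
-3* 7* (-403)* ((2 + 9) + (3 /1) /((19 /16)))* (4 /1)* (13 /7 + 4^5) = 8924920212 /19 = 469732642.74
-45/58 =-0.78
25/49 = 0.51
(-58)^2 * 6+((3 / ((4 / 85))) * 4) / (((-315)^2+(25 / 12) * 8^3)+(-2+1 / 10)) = 60727467162 / 3008693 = 20184.00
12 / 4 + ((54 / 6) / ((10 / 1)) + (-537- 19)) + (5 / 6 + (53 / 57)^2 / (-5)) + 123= -428.44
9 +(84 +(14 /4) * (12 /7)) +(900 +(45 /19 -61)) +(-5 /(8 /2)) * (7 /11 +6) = 932.07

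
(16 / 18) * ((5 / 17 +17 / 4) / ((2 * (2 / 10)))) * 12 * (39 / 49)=80340 / 833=96.45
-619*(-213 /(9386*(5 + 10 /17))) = 2241399 /891670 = 2.51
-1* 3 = -3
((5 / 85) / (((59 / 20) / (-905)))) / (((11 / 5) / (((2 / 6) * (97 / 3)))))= -8778500 / 99297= -88.41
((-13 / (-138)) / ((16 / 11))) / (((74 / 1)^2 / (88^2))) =17303 / 188922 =0.09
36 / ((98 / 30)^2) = 8100 / 2401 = 3.37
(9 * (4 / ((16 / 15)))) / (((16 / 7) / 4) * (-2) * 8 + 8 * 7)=945 / 1312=0.72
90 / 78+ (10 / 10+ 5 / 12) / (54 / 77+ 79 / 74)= 1536739 / 786162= 1.95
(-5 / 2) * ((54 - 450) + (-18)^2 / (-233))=231480 / 233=993.48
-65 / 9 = -7.22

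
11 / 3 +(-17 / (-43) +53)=7361 / 129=57.06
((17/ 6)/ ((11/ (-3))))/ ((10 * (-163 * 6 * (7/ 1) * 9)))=17/ 13555080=0.00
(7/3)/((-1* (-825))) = 7/2475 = 0.00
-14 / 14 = -1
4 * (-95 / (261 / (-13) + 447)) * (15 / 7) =-494 / 259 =-1.91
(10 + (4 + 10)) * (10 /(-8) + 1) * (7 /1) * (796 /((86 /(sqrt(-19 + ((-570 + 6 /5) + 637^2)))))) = -16716 * sqrt(10129530) /215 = -247450.62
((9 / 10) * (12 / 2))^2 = 729 / 25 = 29.16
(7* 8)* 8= 448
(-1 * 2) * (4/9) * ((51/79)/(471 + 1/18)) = -816/669841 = -0.00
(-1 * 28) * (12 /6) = -56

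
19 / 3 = 6.33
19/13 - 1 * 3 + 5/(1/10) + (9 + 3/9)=2254/39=57.79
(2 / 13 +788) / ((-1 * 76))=-5123 / 494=-10.37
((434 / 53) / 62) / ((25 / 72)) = 504 / 1325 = 0.38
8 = 8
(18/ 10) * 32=57.60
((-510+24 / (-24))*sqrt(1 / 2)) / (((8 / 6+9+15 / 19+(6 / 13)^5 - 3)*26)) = -831896247*sqrt(2) / 689407564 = -1.71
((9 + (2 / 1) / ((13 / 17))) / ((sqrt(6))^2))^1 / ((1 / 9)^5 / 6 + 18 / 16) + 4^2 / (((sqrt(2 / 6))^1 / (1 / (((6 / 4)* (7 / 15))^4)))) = 117.14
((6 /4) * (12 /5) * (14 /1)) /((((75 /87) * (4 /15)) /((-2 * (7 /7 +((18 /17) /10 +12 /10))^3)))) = -82538773632 /15353125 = -5376.02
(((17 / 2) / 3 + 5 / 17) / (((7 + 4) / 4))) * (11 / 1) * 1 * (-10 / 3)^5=-5148.07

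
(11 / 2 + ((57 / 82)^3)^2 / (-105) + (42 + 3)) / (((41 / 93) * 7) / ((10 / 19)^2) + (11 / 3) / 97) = 24235834819434912885 / 5364794558374153168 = 4.52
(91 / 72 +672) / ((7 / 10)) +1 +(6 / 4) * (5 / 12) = 69367 / 72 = 963.43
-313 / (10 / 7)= -2191 / 10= -219.10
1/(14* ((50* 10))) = 1/7000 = 0.00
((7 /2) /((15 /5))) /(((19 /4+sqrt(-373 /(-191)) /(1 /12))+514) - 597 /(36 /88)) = -4311634 /3474995993 - 288 * sqrt(71243) /3474995993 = -0.00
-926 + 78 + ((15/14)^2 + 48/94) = -7796497/9212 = -846.34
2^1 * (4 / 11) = 8 / 11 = 0.73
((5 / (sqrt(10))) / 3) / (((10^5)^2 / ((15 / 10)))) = sqrt(10) / 40000000000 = 0.00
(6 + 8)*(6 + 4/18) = 87.11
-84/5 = -16.80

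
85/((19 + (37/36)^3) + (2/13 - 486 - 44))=-51554880/309184007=-0.17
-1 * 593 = -593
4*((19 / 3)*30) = 760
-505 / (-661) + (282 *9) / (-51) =-550621 / 11237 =-49.00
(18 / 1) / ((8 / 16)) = 36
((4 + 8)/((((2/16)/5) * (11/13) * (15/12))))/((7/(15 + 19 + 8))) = 29952/11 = 2722.91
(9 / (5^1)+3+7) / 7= 59 / 35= 1.69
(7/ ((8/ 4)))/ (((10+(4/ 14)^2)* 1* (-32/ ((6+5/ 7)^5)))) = -229345007/ 1549184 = -148.04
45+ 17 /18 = 45.94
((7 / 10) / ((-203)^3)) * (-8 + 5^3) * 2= -117 / 5975305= -0.00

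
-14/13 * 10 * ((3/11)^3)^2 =-102060/23030293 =-0.00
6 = 6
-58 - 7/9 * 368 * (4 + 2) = -5326/3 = -1775.33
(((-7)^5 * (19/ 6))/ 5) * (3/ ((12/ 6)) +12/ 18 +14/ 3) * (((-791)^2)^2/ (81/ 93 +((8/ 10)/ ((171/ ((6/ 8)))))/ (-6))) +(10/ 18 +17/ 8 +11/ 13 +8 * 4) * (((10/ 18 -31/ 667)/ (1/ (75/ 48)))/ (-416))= -121662970435968839468332907717/ 3718841787648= -32715285398821763.46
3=3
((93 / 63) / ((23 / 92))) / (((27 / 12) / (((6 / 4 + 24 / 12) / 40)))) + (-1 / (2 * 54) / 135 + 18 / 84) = 45299 / 102060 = 0.44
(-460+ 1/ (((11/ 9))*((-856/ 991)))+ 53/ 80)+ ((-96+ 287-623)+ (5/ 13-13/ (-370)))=-8078684109/ 9058192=-891.86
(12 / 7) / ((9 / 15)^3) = 500 / 63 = 7.94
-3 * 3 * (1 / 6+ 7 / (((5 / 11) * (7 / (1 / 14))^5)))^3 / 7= -33644730561892417614325263857 / 5652314561061764640482930688000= -0.01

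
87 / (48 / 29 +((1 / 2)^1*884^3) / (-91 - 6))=-244731 / 10016698352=-0.00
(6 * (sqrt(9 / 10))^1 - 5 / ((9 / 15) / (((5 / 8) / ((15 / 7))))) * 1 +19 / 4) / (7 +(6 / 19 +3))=3173 / 14112 +171 * sqrt(10) / 980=0.78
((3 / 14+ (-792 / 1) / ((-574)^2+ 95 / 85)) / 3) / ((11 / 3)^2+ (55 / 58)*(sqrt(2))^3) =0.00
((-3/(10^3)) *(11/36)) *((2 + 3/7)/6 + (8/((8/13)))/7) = -209/100800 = -0.00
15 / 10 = 3 / 2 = 1.50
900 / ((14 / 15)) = 6750 / 7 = 964.29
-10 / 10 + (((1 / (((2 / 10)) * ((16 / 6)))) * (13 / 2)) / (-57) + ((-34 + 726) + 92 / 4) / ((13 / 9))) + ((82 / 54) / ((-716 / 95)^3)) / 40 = 743849842772431 / 1506421200384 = 493.79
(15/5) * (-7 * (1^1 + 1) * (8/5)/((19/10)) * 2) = -1344/19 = -70.74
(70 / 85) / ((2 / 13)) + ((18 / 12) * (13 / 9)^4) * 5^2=12536459 / 74358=168.60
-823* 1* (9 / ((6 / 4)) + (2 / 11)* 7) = -65840 / 11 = -5985.45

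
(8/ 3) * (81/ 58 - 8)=-1532/ 87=-17.61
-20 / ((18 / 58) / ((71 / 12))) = -10295 / 27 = -381.30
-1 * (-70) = 70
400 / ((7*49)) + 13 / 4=6059 / 1372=4.42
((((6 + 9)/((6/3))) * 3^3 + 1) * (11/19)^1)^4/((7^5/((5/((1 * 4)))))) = 14329.59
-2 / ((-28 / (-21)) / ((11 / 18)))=-11 / 12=-0.92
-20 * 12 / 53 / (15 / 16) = -256 / 53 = -4.83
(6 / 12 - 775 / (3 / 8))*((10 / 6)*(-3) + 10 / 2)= 0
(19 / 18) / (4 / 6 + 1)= 19 / 30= 0.63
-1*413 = -413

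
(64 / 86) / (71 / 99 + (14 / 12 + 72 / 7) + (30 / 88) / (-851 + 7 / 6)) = 0.06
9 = 9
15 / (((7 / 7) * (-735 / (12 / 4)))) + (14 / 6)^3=16726 / 1323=12.64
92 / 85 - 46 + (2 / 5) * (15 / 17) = -3788 / 85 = -44.56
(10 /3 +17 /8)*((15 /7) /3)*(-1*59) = -38645 /168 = -230.03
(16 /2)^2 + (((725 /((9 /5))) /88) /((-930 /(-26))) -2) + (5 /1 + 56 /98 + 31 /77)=35112839 /515592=68.10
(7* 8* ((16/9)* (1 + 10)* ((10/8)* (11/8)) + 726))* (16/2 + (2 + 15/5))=4976972/9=552996.89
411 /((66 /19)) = 2603 /22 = 118.32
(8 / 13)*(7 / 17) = 56 / 221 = 0.25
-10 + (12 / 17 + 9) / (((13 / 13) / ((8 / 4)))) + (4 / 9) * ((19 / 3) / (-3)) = 11668 / 1377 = 8.47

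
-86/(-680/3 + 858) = -129/947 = -0.14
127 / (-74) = -127 / 74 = -1.72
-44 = -44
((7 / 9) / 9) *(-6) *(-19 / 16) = 0.62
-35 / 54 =-0.65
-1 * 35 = -35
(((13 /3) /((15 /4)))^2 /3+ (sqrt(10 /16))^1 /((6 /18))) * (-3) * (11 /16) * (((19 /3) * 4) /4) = -627 * sqrt(10) /64 - 35321 /6075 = -36.79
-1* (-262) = 262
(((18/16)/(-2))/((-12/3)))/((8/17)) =153/512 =0.30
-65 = -65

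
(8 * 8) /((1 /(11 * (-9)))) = -6336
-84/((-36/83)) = 193.67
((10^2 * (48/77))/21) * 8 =23.75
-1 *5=-5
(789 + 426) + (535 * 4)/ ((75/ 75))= 3355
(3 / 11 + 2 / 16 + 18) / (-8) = -1619 / 704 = -2.30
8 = 8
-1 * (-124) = 124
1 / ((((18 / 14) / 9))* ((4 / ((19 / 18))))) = 133 / 72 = 1.85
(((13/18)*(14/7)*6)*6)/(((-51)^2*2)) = 26/2601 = 0.01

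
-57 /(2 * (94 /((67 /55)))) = -3819 /10340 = -0.37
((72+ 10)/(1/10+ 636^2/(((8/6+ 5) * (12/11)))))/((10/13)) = 20254/11123659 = 0.00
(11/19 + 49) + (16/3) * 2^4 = 7690/57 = 134.91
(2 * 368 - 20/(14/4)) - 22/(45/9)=25406/35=725.89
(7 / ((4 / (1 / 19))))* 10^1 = 35 / 38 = 0.92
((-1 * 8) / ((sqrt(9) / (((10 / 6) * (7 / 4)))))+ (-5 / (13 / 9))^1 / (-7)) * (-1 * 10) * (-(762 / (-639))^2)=-3848379400 / 37157211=-103.57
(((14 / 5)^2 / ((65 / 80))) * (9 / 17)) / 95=28224 / 524875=0.05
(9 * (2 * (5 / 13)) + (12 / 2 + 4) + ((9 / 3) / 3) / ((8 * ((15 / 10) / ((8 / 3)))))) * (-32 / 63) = -64192 / 7371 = -8.71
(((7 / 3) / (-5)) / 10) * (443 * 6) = -124.04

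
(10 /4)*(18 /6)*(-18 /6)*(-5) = 225 /2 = 112.50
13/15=0.87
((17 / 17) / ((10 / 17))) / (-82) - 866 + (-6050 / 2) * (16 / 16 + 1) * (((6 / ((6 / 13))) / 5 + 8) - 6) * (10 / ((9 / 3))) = -230336411 / 2460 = -93632.69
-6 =-6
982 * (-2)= -1964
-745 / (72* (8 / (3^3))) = -2235 / 64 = -34.92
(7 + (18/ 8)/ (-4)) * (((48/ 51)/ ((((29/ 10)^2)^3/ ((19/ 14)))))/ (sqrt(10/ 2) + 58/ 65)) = -127205000000/ 43351523569291 + 4134162500000 * sqrt(5)/ 1257194183509439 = 0.00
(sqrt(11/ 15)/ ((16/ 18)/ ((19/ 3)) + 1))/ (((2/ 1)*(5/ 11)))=209*sqrt(165)/ 3250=0.83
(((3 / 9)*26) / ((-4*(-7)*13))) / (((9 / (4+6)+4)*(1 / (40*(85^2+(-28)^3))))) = -981800 / 343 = -2862.39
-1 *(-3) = 3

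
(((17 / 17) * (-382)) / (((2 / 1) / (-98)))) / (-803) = -18718 / 803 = -23.31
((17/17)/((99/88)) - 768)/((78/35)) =-120820/351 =-344.22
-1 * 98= -98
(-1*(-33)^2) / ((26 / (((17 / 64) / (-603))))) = 2057 / 111488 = 0.02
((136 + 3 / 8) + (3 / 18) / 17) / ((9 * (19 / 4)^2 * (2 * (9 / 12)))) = 222580 / 497097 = 0.45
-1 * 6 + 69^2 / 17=4659 / 17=274.06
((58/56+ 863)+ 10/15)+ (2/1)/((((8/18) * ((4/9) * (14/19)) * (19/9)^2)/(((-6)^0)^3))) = 5539943/6384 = 867.79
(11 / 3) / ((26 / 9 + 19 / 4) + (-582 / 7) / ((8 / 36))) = -924 / 92359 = -0.01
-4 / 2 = -2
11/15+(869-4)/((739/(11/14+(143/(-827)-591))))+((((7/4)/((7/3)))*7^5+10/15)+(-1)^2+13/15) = 3059026467431/256684260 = 11917.47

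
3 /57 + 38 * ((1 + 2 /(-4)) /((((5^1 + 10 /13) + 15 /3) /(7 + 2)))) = 42377 /2660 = 15.93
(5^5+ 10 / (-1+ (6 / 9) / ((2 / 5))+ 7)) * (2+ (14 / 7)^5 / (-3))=-1869530 / 69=-27094.64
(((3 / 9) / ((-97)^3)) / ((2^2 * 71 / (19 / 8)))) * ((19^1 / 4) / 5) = -361 / 124415583360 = -0.00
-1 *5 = -5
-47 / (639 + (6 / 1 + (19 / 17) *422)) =-799 / 18983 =-0.04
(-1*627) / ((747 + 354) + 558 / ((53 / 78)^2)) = -587081 / 2162527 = -0.27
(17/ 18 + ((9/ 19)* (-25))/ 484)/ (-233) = -76141/ 19284012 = -0.00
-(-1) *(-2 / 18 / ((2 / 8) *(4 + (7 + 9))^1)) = -1 / 45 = -0.02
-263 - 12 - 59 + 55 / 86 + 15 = -27379 / 86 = -318.36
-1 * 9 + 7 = -2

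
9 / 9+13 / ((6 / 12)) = 27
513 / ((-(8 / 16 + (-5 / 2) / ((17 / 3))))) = -8721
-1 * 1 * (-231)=231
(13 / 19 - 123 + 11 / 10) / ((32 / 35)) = -161217 / 1216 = -132.58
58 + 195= 253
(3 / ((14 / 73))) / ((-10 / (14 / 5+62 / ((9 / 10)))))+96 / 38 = -2186831 / 19950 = -109.62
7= 7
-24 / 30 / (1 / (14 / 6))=-28 / 15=-1.87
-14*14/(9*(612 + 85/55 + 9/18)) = -4312/121581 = -0.04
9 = 9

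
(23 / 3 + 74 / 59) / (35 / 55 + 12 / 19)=330011 / 46905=7.04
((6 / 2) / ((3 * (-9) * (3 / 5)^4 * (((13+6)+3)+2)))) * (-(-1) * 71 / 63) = -44375 / 1102248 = -0.04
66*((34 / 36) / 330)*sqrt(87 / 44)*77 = 119*sqrt(957) / 180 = 20.45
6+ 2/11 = 68/11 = 6.18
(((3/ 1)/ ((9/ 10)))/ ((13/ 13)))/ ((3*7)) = 10/ 63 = 0.16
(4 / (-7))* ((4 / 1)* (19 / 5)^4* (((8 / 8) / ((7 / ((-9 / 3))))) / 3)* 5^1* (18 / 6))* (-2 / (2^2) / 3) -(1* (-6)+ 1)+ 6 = -975193 / 6125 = -159.22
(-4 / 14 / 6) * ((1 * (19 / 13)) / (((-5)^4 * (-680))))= 19 / 116025000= 0.00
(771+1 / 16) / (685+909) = 12337 / 25504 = 0.48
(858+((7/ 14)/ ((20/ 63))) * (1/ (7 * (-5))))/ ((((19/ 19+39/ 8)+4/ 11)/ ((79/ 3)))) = 49704193/ 13725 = 3621.43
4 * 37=148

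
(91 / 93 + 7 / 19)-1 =613 / 1767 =0.35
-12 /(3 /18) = -72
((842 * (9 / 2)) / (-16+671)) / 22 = 3789 / 14410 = 0.26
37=37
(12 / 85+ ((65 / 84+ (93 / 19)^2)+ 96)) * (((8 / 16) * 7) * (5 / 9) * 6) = 311556113 / 220932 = 1410.19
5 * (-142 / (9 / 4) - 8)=-3200 / 9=-355.56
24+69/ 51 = 431/ 17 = 25.35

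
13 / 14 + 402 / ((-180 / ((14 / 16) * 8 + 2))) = -671 / 35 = -19.17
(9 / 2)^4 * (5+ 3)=6561 / 2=3280.50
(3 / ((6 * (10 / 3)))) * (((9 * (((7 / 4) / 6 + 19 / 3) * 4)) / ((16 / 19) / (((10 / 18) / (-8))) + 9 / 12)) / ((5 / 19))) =-172197 / 14410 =-11.95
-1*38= -38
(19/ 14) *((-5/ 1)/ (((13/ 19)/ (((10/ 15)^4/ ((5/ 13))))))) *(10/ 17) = -28880/ 9639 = -3.00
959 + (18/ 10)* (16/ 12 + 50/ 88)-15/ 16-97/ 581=491502807/ 511280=961.32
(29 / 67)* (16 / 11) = 464 / 737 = 0.63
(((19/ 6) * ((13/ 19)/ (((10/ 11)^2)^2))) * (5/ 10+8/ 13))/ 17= 424589/ 2040000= 0.21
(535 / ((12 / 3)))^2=286225 / 16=17889.06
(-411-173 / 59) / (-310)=12211 / 9145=1.34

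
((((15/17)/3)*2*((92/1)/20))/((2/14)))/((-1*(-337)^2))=-322/1930673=-0.00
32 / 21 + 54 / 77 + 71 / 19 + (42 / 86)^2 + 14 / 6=23084647 / 2705087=8.53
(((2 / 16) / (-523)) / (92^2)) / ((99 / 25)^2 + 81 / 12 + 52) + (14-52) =-62602013131313 / 1647421398176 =-38.00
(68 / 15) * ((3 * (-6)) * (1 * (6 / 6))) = -408 / 5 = -81.60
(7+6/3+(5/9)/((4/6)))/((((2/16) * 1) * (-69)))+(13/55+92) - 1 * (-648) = 8414611/11385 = 739.10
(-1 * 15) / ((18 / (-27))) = 22.50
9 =9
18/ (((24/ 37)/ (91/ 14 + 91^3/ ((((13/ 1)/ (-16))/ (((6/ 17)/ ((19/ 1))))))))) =-477912.78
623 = 623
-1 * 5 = -5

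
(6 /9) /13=0.05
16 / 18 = 8 / 9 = 0.89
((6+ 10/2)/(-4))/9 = -11/36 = -0.31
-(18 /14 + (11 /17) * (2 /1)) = -307 /119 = -2.58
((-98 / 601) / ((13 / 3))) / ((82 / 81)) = -11907 / 320333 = -0.04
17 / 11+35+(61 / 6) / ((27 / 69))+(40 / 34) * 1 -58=57593 / 10098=5.70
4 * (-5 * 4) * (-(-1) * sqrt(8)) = -160 * sqrt(2) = -226.27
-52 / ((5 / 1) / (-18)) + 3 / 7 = 6567 / 35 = 187.63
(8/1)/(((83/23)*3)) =184/249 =0.74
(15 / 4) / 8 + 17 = 17.47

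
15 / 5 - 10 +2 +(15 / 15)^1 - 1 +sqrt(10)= -1.84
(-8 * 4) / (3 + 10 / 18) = -9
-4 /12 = -1 /3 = -0.33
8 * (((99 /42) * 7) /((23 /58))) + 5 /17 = 130267 /391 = 333.16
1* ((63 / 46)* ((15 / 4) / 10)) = 189 / 368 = 0.51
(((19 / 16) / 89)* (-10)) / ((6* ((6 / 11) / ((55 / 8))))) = -57475 / 205056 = -0.28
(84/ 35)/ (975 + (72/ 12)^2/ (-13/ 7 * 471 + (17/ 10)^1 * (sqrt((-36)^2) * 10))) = 2452/ 995985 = 0.00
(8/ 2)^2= 16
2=2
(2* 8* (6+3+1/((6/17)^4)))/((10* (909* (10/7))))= 133259/1472580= 0.09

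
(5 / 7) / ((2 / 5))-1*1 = 0.79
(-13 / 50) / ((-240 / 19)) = 247 / 12000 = 0.02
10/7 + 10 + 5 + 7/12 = 1429/84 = 17.01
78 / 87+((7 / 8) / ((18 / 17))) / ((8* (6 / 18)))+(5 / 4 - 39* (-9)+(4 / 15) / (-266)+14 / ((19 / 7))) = 885229857 / 2468480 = 358.61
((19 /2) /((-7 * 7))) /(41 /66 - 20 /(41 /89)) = 25707 /5674151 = 0.00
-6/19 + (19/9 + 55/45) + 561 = 32149/57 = 564.02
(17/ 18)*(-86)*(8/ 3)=-5848/ 27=-216.59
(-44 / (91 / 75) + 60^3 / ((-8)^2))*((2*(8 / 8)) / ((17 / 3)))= 1822950 / 1547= 1178.38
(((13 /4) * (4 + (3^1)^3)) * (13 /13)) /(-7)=-403 /28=-14.39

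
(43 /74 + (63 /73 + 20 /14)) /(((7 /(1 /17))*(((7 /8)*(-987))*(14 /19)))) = -1375942 /36271169893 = -0.00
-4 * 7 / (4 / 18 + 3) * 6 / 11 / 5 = -1512 / 1595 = -0.95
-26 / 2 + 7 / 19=-240 / 19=-12.63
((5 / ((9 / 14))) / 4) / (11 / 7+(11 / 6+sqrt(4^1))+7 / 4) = 490 / 1803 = 0.27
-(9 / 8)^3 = -1.42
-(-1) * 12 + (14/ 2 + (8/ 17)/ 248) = 10014/ 527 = 19.00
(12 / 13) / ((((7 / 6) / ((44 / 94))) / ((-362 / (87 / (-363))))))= 69382368 / 124033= 559.39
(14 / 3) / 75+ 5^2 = 5639 / 225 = 25.06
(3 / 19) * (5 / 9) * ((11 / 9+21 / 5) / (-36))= -61 / 4617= -0.01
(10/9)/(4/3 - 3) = -2/3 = -0.67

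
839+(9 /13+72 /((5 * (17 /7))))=934412 /1105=845.62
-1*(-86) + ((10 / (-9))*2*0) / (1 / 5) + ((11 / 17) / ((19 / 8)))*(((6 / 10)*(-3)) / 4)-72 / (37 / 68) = -2775436 / 59755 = -46.45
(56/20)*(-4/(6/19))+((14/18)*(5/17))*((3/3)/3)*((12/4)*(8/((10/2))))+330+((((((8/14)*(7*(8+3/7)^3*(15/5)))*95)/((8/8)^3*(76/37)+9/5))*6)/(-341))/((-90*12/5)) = 19734090918037/63796883535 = 309.33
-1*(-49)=49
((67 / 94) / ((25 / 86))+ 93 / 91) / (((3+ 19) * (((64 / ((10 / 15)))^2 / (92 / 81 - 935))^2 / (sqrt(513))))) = 1062681645338627 * sqrt(57) / 218476967598489600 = 0.04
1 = 1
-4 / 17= -0.24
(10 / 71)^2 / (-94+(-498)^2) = 10 / 124971431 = 0.00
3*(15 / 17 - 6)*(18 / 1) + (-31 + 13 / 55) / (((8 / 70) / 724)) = -36495666 / 187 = -195163.99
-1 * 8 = -8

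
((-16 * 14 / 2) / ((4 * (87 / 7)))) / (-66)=98 / 2871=0.03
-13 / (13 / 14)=-14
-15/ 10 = -3/ 2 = -1.50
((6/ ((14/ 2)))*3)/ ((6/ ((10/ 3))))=10/ 7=1.43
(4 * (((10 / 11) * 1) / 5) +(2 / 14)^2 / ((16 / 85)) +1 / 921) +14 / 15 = 70297307 / 39713520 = 1.77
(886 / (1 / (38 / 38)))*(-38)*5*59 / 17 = -9932060 / 17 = -584238.82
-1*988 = -988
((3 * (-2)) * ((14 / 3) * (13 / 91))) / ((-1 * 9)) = 4 / 9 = 0.44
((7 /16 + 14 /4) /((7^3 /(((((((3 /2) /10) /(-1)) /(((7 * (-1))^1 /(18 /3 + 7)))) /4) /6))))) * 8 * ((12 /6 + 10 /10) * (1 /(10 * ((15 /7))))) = 0.00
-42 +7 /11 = -455 /11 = -41.36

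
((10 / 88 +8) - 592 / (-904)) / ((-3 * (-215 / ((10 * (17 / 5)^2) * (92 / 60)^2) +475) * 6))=-6665152957 / 6488239616100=-0.00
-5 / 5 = -1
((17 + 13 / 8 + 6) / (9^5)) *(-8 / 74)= -197 / 4369626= -0.00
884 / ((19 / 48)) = 42432 / 19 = 2233.26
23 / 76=0.30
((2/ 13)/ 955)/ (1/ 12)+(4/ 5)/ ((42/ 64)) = 318328/ 260715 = 1.22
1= 1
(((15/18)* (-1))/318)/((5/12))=-1/159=-0.01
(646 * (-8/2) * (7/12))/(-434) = 323/93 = 3.47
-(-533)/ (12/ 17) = 9061/ 12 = 755.08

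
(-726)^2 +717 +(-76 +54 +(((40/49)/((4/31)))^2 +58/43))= 54492932911/103243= 527812.37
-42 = -42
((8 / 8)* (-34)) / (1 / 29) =-986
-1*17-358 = -375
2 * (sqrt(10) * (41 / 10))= 41 * sqrt(10) / 5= 25.93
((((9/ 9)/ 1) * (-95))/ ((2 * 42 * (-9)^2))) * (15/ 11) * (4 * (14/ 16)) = -475/ 7128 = -0.07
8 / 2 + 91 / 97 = 479 / 97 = 4.94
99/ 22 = 9/ 2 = 4.50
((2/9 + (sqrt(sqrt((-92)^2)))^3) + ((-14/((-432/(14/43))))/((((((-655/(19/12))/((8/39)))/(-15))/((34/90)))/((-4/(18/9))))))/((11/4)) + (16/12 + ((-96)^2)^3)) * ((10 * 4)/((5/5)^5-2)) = -18386146091502073487216/587223351-7360 * sqrt(23) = -31310311623199.54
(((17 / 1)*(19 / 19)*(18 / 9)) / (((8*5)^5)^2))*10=17 / 524288000000000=0.00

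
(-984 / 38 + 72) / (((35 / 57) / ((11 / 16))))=7227 / 140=51.62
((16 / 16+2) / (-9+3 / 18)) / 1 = -18 / 53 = -0.34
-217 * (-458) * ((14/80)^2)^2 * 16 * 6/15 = 119312893/200000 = 596.56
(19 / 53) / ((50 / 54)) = 0.39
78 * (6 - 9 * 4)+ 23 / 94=-219937 / 94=-2339.76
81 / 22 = 3.68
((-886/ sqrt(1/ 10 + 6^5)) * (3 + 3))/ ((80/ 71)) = -94359 * sqrt(777610)/ 1555220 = -53.50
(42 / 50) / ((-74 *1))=-21 / 1850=-0.01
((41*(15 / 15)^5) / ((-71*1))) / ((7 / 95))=-3895 / 497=-7.84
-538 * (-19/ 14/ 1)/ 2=5111/ 14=365.07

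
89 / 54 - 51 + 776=39239 / 54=726.65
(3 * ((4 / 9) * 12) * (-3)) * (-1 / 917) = 48 / 917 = 0.05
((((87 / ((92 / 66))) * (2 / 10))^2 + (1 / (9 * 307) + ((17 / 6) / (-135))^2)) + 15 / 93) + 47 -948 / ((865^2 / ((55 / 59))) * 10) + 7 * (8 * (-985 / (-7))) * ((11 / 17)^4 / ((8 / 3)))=720.98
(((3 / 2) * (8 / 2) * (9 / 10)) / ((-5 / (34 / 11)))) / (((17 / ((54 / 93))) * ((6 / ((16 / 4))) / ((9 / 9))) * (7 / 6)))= -3888 / 59675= -0.07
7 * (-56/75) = -392/75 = -5.23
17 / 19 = 0.89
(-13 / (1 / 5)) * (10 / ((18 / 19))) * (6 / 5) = -2470 / 3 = -823.33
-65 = -65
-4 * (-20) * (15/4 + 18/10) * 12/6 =888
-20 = -20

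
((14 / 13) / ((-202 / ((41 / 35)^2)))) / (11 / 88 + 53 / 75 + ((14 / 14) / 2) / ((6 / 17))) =-0.00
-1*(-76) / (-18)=-38 / 9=-4.22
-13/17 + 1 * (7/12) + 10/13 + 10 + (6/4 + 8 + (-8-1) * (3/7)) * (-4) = -222463/18564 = -11.98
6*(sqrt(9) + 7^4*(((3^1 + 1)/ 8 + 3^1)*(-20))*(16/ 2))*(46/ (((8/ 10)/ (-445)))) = 206423113425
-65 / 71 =-0.92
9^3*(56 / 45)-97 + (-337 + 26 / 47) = 111332 / 235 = 473.75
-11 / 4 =-2.75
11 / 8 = 1.38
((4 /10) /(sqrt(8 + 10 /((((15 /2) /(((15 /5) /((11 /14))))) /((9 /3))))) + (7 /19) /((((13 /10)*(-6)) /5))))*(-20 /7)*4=-281129472*sqrt(11) /981595027 - 6520800 /140227861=-1.00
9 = 9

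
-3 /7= -0.43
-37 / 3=-12.33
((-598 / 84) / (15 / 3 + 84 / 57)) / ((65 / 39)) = -5681 / 8610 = -0.66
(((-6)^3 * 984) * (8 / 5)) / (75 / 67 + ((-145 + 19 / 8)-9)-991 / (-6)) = -23195.47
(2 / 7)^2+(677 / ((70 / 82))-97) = 170554 / 245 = 696.14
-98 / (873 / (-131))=12838 / 873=14.71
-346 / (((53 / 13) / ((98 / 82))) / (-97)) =9838.47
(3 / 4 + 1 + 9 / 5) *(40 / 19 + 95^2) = 32046.22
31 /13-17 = -190 /13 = -14.62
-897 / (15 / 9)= -538.20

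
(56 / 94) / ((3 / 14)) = 392 / 141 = 2.78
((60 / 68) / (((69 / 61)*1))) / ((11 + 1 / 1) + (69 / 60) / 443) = 2702300 / 41580113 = 0.06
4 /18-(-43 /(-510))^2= 55951 /260100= 0.22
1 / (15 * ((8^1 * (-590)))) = -1 / 70800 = -0.00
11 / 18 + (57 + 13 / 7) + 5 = 8123 / 126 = 64.47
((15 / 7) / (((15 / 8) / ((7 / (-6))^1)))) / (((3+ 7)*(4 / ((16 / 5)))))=-8 / 75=-0.11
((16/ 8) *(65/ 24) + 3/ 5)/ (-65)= -0.09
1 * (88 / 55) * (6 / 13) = 48 / 65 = 0.74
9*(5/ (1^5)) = 45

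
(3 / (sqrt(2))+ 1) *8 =8+ 12 *sqrt(2) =24.97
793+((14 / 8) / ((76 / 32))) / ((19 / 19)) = 15081 / 19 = 793.74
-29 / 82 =-0.35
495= 495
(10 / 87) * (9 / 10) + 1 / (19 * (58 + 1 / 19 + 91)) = 8525 / 82128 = 0.10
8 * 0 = 0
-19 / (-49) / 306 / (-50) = -19 / 749700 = -0.00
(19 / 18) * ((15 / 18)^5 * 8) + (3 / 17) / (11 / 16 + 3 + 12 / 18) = 3.43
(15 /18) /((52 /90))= 75 /52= 1.44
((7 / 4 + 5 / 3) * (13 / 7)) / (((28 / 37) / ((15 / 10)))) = 19721 / 1568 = 12.58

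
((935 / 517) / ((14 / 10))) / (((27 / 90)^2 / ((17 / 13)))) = 722500 / 38493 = 18.77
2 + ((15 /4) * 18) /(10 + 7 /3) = 553 /74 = 7.47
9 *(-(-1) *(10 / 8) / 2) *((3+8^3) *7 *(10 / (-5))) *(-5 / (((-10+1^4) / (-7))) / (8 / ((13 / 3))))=8201375 / 96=85430.99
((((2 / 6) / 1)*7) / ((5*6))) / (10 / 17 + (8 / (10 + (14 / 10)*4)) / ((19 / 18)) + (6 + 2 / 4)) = 29393 / 2862315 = 0.01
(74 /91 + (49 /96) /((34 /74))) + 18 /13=491383 /148512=3.31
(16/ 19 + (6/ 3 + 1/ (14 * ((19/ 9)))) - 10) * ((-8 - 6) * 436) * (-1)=-826220/ 19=-43485.26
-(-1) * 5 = 5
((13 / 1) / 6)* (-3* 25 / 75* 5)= -65 / 6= -10.83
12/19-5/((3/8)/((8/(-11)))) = 6476/627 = 10.33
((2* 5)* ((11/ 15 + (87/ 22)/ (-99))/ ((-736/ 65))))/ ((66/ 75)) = -1363375/ 1959232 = -0.70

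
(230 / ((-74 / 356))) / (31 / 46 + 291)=-1883240 / 496429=-3.79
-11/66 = -1/6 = -0.17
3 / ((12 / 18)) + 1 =11 / 2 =5.50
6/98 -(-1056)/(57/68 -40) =-3510603/130487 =-26.90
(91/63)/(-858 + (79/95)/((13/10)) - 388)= -3211/2768436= -0.00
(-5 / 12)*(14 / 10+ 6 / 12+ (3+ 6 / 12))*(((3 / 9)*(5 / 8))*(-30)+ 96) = -3231 / 16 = -201.94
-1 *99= -99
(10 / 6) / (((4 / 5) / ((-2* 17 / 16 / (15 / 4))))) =-85 / 72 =-1.18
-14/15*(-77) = 1078/15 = 71.87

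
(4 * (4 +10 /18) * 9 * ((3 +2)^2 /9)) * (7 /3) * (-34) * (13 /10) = -1268540 /27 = -46982.96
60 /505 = 12 /101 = 0.12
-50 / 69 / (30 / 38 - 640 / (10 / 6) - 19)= 475 / 263649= 0.00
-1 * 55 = -55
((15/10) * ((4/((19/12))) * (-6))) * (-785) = 17848.42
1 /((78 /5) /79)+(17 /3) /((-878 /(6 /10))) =5.06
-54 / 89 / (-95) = 54 / 8455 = 0.01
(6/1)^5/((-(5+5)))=-3888/5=-777.60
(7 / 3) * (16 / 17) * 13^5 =41584816 / 51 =815388.55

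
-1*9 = -9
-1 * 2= -2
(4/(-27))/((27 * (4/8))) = -8/729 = -0.01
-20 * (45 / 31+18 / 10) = -2016 / 31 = -65.03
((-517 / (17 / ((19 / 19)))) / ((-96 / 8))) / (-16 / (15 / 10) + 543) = 517 / 108596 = 0.00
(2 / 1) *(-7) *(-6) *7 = 588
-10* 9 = -90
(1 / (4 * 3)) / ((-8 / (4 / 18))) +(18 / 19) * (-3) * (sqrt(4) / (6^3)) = -235 / 8208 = -0.03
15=15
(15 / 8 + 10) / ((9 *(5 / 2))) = 19 / 36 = 0.53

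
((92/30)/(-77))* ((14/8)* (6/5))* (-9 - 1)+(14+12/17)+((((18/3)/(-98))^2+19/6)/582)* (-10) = 60706744397/3919656510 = 15.49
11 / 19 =0.58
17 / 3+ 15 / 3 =32 / 3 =10.67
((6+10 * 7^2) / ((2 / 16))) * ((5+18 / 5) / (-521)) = -170624 / 2605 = -65.50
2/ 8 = 1/ 4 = 0.25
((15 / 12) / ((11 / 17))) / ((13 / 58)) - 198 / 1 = -54163 / 286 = -189.38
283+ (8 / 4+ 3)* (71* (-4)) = -1137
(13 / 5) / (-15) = -13 / 75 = -0.17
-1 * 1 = -1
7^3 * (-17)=-5831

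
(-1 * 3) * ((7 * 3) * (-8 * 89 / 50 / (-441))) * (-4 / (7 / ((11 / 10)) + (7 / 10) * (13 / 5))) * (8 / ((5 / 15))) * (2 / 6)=250624 / 31507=7.95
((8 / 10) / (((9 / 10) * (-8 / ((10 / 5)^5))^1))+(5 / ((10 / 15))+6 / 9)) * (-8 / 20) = -83 / 45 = -1.84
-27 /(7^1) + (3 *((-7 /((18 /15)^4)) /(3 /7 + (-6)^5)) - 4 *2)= -11.86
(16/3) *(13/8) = 26/3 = 8.67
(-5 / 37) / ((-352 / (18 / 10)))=9 / 13024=0.00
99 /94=1.05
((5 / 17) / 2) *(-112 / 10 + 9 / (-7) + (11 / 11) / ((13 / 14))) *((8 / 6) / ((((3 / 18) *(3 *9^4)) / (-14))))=41528 / 4349943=0.01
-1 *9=-9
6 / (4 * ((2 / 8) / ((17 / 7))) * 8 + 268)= 51 / 2306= 0.02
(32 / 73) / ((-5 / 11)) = -352 / 365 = -0.96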